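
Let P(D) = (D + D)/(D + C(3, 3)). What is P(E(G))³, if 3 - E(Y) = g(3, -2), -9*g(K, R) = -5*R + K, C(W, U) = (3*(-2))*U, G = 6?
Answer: -64000/226981 ≈ -0.28196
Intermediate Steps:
C(W, U) = -6*U
g(K, R) = -K/9 + 5*R/9 (g(K, R) = -(-5*R + K)/9 = -(K - 5*R)/9 = -K/9 + 5*R/9)
E(Y) = 40/9 (E(Y) = 3 - (-⅑*3 + (5/9)*(-2)) = 3 - (-⅓ - 10/9) = 3 - 1*(-13/9) = 3 + 13/9 = 40/9)
P(D) = 2*D/(-18 + D) (P(D) = (D + D)/(D - 6*3) = (2*D)/(D - 18) = (2*D)/(-18 + D) = 2*D/(-18 + D))
P(E(G))³ = (2*(40/9)/(-18 + 40/9))³ = (2*(40/9)/(-122/9))³ = (2*(40/9)*(-9/122))³ = (-40/61)³ = -64000/226981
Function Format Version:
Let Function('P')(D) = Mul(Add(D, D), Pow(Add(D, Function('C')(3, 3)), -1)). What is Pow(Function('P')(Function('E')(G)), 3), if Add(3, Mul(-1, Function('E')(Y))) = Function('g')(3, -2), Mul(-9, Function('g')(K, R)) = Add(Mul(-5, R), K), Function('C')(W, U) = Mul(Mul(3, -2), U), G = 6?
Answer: Rational(-64000, 226981) ≈ -0.28196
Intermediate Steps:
Function('C')(W, U) = Mul(-6, U)
Function('g')(K, R) = Add(Mul(Rational(-1, 9), K), Mul(Rational(5, 9), R)) (Function('g')(K, R) = Mul(Rational(-1, 9), Add(Mul(-5, R), K)) = Mul(Rational(-1, 9), Add(K, Mul(-5, R))) = Add(Mul(Rational(-1, 9), K), Mul(Rational(5, 9), R)))
Function('E')(Y) = Rational(40, 9) (Function('E')(Y) = Add(3, Mul(-1, Add(Mul(Rational(-1, 9), 3), Mul(Rational(5, 9), -2)))) = Add(3, Mul(-1, Add(Rational(-1, 3), Rational(-10, 9)))) = Add(3, Mul(-1, Rational(-13, 9))) = Add(3, Rational(13, 9)) = Rational(40, 9))
Function('P')(D) = Mul(2, D, Pow(Add(-18, D), -1)) (Function('P')(D) = Mul(Add(D, D), Pow(Add(D, Mul(-6, 3)), -1)) = Mul(Mul(2, D), Pow(Add(D, -18), -1)) = Mul(Mul(2, D), Pow(Add(-18, D), -1)) = Mul(2, D, Pow(Add(-18, D), -1)))
Pow(Function('P')(Function('E')(G)), 3) = Pow(Mul(2, Rational(40, 9), Pow(Add(-18, Rational(40, 9)), -1)), 3) = Pow(Mul(2, Rational(40, 9), Pow(Rational(-122, 9), -1)), 3) = Pow(Mul(2, Rational(40, 9), Rational(-9, 122)), 3) = Pow(Rational(-40, 61), 3) = Rational(-64000, 226981)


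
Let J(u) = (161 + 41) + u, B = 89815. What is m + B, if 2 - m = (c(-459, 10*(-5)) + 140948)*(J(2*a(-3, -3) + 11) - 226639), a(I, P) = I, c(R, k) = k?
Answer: 31903905753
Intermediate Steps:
J(u) = 202 + u
m = 31903815938 (m = 2 - (10*(-5) + 140948)*((202 + (2*(-3) + 11)) - 226639) = 2 - (-50 + 140948)*((202 + (-6 + 11)) - 226639) = 2 - 140898*((202 + 5) - 226639) = 2 - 140898*(207 - 226639) = 2 - 140898*(-226432) = 2 - 1*(-31903815936) = 2 + 31903815936 = 31903815938)
m + B = 31903815938 + 89815 = 31903905753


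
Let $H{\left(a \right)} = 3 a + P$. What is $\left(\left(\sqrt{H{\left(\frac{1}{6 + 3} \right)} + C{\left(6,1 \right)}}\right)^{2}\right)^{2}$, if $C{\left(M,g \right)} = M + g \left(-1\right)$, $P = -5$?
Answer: $\frac{1}{9} \approx 0.11111$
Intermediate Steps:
$H{\left(a \right)} = -5 + 3 a$ ($H{\left(a \right)} = 3 a - 5 = -5 + 3 a$)
$C{\left(M,g \right)} = M - g$
$\left(\left(\sqrt{H{\left(\frac{1}{6 + 3} \right)} + C{\left(6,1 \right)}}\right)^{2}\right)^{2} = \left(\left(\sqrt{\left(-5 + \frac{3}{6 + 3}\right) + \left(6 - 1\right)}\right)^{2}\right)^{2} = \left(\left(\sqrt{\left(-5 + \frac{3}{9}\right) + \left(6 - 1\right)}\right)^{2}\right)^{2} = \left(\left(\sqrt{\left(-5 + 3 \cdot \frac{1}{9}\right) + 5}\right)^{2}\right)^{2} = \left(\left(\sqrt{\left(-5 + \frac{1}{3}\right) + 5}\right)^{2}\right)^{2} = \left(\left(\sqrt{- \frac{14}{3} + 5}\right)^{2}\right)^{2} = \left(\left(\sqrt{\frac{1}{3}}\right)^{2}\right)^{2} = \left(\left(\frac{\sqrt{3}}{3}\right)^{2}\right)^{2} = \left(\frac{1}{3}\right)^{2} = \frac{1}{9}$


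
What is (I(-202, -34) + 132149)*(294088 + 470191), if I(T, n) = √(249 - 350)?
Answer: 100998705571 + 764279*I*√101 ≈ 1.01e+11 + 7.6809e+6*I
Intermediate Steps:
I(T, n) = I*√101 (I(T, n) = √(-101) = I*√101)
(I(-202, -34) + 132149)*(294088 + 470191) = (I*√101 + 132149)*(294088 + 470191) = (132149 + I*√101)*764279 = 100998705571 + 764279*I*√101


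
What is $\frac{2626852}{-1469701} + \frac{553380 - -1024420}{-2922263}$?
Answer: $- \frac{9995246643876}{4294852853363} \approx -2.3273$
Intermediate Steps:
$\frac{2626852}{-1469701} + \frac{553380 - -1024420}{-2922263} = 2626852 \left(- \frac{1}{1469701}\right) + \left(553380 + 1024420\right) \left(- \frac{1}{2922263}\right) = - \frac{2626852}{1469701} + 1577800 \left(- \frac{1}{2922263}\right) = - \frac{2626852}{1469701} - \frac{1577800}{2922263} = - \frac{9995246643876}{4294852853363}$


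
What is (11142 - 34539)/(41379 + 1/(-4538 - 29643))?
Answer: -799732857/1414375598 ≈ -0.56543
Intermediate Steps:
(11142 - 34539)/(41379 + 1/(-4538 - 29643)) = -23397/(41379 + 1/(-34181)) = -23397/(41379 - 1/34181) = -23397/1414375598/34181 = -23397*34181/1414375598 = -799732857/1414375598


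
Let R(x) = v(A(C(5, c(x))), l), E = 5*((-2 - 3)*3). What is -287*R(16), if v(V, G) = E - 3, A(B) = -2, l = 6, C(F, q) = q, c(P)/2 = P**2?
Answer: 22386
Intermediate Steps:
c(P) = 2*P**2
E = -75 (E = 5*(-5*3) = 5*(-15) = -75)
v(V, G) = -78 (v(V, G) = -75 - 3 = -78)
R(x) = -78
-287*R(16) = -287*(-78) = 22386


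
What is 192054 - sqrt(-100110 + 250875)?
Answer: 192054 - 23*sqrt(285) ≈ 1.9167e+5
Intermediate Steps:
192054 - sqrt(-100110 + 250875) = 192054 - sqrt(150765) = 192054 - 23*sqrt(285)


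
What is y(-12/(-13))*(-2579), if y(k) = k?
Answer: -30948/13 ≈ -2380.6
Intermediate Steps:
y(-12/(-13))*(-2579) = -12/(-13)*(-2579) = -12*(-1/13)*(-2579) = (12/13)*(-2579) = -30948/13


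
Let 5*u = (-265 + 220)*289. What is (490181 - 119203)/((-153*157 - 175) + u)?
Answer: -370978/26797 ≈ -13.844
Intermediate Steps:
u = -2601 (u = ((-265 + 220)*289)/5 = (-45*289)/5 = (⅕)*(-13005) = -2601)
(490181 - 119203)/((-153*157 - 175) + u) = (490181 - 119203)/((-153*157 - 175) - 2601) = 370978/((-24021 - 175) - 2601) = 370978/(-24196 - 2601) = 370978/(-26797) = 370978*(-1/26797) = -370978/26797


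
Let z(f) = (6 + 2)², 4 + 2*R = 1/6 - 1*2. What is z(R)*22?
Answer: 1408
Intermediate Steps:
R = -35/12 (R = -2 + (1/6 - 1*2)/2 = -2 + (⅙ - 2)/2 = -2 + (½)*(-11/6) = -2 - 11/12 = -35/12 ≈ -2.9167)
z(f) = 64 (z(f) = 8² = 64)
z(R)*22 = 64*22 = 1408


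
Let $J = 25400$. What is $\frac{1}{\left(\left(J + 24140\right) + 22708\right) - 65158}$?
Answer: $\frac{1}{7090} \approx 0.00014104$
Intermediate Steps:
$\frac{1}{\left(\left(J + 24140\right) + 22708\right) - 65158} = \frac{1}{\left(\left(25400 + 24140\right) + 22708\right) - 65158} = \frac{1}{\left(49540 + 22708\right) - 65158} = \frac{1}{72248 - 65158} = \frac{1}{7090}$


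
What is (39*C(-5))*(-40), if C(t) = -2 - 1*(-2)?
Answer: 0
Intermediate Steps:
C(t) = 0 (C(t) = -2 + 2 = 0)
(39*C(-5))*(-40) = (39*0)*(-40) = 0*(-40) = 0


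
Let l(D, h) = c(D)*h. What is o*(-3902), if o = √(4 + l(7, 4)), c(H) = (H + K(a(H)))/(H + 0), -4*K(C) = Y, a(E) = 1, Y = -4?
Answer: -7804*√105/7 ≈ -11424.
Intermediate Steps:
K(C) = 1 (K(C) = -¼*(-4) = 1)
c(H) = (1 + H)/H (c(H) = (H + 1)/(H + 0) = (1 + H)/H)
l(D, h) = h*(1 + D)/D (l(D, h) = ((1 + D)/D)*h = h*(1 + D)/D)
o = 2*√105/7 (o = √(4 + (4 + 4/7)) = √(4 + 32/7) = √(60/7) = 2*√105/7 ≈ 2.9277)
o*(-3902) = (2*√105/7)*(-3902) = -7804*√105/7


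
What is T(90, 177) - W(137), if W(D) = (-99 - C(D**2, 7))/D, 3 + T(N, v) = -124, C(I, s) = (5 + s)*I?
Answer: 207928/137 ≈ 1517.7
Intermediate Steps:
C(I, s) = I*(5 + s)
T(N, v) = -127 (T(N, v) = -3 - 124 = -127)
W(D) = (-99 - 12*D**2)/D (W(D) = (-99 - D**2*(5 + 7))/D = (-99 - D**2*12)/D = (-99 - 12*D**2)/D)
T(90, 177) - W(137) = -127 - (-99/137 - 12*137) = -127 - (-99*1/137 - 1644) = -127 - (-99/137 - 1644) = -127 - 1*(-225327/137) = -127 + 225327/137 = 207928/137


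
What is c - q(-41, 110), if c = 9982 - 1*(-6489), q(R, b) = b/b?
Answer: 16470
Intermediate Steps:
q(R, b) = 1
c = 16471 (c = 9982 + 6489 = 16471)
c - q(-41, 110) = 16471 - 1*1 = 16471 - 1 = 16470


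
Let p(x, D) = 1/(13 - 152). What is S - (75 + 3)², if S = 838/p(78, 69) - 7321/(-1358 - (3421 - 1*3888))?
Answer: -109198985/891 ≈ -1.2256e+5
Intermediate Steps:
p(x, D) = -1/139 (p(x, D) = 1/(-139) = -1/139)
S = -103778141/891 (S = 838/(-1/139) - 7321/(-1358 - (3421 - 1*3888)) = 838*(-139) - 7321/(-1358 - (3421 - 3888)) = -116482 - 7321/(-1358 - 1*(-467)) = -116482 - 7321/(-1358 + 467) = -116482 - 7321/(-891) = -116482 - 7321*(-1/891) = -116482 + 7321/891 = -103778141/891 ≈ -1.1647e+5)
S - (75 + 3)² = -103778141/891 - (75 + 3)² = -103778141/891 - 1*78² = -103778141/891 - 1*6084 = -103778141/891 - 6084 = -109198985/891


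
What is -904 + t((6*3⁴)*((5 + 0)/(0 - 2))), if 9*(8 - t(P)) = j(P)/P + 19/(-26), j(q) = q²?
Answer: -178055/234 ≈ -760.92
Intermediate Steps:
t(P) = 1891/234 - P/9 (t(P) = 8 - (P²/P + 19/(-26))/9 = 8 - (P + 19*(-1/26))/9 = 8 - (P - 19/26)/9 = 8 - (-19/26 + P)/9 = 8 + (19/234 - P/9) = 1891/234 - P/9)
-904 + t((6*3⁴)*((5 + 0)/(0 - 2))) = -904 + (1891/234 - 6*3⁴*(5 + 0)/(0 - 2)/9) = -904 + (1891/234 - 6*81*5/(-2)/9) = -904 + (1891/234 - 54*5*(-½)) = -904 + (1891/234 - 54*(-5)/2) = -904 + (1891/234 - ⅑*(-1215)) = -904 + (1891/234 + 135) = -904 + 33481/234 = -178055/234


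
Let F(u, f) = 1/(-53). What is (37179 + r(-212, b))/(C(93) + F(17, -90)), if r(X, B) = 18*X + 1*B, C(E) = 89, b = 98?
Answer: 1773433/4716 ≈ 376.05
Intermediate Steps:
F(u, f) = -1/53
r(X, B) = B + 18*X (r(X, B) = 18*X + B = B + 18*X)
(37179 + r(-212, b))/(C(93) + F(17, -90)) = (37179 + (98 + 18*(-212)))/(89 - 1/53) = (37179 + (98 - 3816))/(4716/53) = (37179 - 3718)*(53/4716) = 33461*(53/4716) = 1773433/4716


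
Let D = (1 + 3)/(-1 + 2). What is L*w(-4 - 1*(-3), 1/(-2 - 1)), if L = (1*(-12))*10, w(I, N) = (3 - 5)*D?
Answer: 960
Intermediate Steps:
D = 4 (D = 4/1 = 4*1 = 4)
w(I, N) = -8 (w(I, N) = (3 - 5)*4 = -2*4 = -8)
L = -120 (L = -12*10 = -120)
L*w(-4 - 1*(-3), 1/(-2 - 1)) = -120*(-8) = 960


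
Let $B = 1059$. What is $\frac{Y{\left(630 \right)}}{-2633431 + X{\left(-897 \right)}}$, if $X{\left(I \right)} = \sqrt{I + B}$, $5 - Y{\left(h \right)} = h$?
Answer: $\frac{1645894375}{6934958831599} + \frac{5625 \sqrt{2}}{6934958831599} \approx 0.00023733$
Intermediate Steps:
$Y{\left(h \right)} = 5 - h$
$X{\left(I \right)} = \sqrt{1059 + I}$ ($X{\left(I \right)} = \sqrt{I + 1059} = \sqrt{1059 + I}$)
$\frac{Y{\left(630 \right)}}{-2633431 + X{\left(-897 \right)}} = \frac{5 - 630}{-2633431 + \sqrt{1059 - 897}} = \frac{5 - 630}{-2633431 + \sqrt{162}} = - \frac{625}{-2633431 + 9 \sqrt{2}}$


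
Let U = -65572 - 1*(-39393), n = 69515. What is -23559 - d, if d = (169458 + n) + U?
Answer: -236353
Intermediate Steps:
U = -26179 (U = -65572 + 39393 = -26179)
d = 212794 (d = (169458 + 69515) - 26179 = 238973 - 26179 = 212794)
-23559 - d = -23559 - 1*212794 = -23559 - 212794 = -236353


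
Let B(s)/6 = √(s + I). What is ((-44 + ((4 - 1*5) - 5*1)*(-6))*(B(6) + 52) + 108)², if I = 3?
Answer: 204304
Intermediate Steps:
B(s) = 6*√(3 + s) (B(s) = 6*√(s + 3) = 6*√(3 + s))
((-44 + ((4 - 1*5) - 5*1)*(-6))*(B(6) + 52) + 108)² = ((-44 + ((4 - 1*5) - 5*1)*(-6))*(6*√(3 + 6) + 52) + 108)² = ((-44 + ((4 - 5) - 5)*(-6))*(6*√9 + 52) + 108)² = ((-44 + (-1 - 5)*(-6))*(6*3 + 52) + 108)² = ((-44 - 6*(-6))*(18 + 52) + 108)² = ((-44 + 36)*70 + 108)² = (-8*70 + 108)² = (-560 + 108)² = (-452)² = 204304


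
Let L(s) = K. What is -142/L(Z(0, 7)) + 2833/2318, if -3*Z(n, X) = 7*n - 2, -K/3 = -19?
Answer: -8825/6954 ≈ -1.2691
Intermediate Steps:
K = 57 (K = -3*(-19) = 57)
Z(n, X) = ⅔ - 7*n/3 (Z(n, X) = -(7*n - 2)/3 = -(-2 + 7*n)/3 = ⅔ - 7*n/3)
L(s) = 57
-142/L(Z(0, 7)) + 2833/2318 = -142/57 + 2833/2318 = -8825/6954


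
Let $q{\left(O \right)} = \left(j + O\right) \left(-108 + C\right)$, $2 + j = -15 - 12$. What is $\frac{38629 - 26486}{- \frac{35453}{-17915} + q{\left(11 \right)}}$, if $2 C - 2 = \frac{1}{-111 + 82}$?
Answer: $\frac{6308713505}{1001813782} \approx 6.2973$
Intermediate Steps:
$j = -29$ ($j = -2 - 27 = -29$)
$C = \frac{57}{58}$ ($C = 1 + \frac{1}{2 \left(-111 + 82\right)} = 1 + \frac{1}{2 \left(-29\right)} = 1 + \frac{1}{2} \left(- \frac{1}{29}\right) = 1 - \frac{1}{58} = \frac{57}{58} \approx 0.98276$)
$q{\left(O \right)} = \frac{6207}{2} - \frac{6207 O}{58}$ ($q{\left(O \right)} = \left(-29 + O\right) \left(-108 + \frac{57}{58}\right) = \left(-29 + O\right) \left(- \frac{6207}{58}\right) = \frac{6207}{2} - \frac{6207 O}{58}$)
$\frac{38629 - 26486}{- \frac{35453}{-17915} + q{\left(11 \right)}} = \frac{38629 - 26486}{- \frac{35453}{-17915} + \left(\frac{6207}{2} - \frac{68277}{58}\right)} = \frac{12143}{\left(-35453\right) \left(- \frac{1}{17915}\right) + \left(\frac{6207}{2} - \frac{68277}{58}\right)} = \frac{12143}{\frac{35453}{17915} + \frac{55863}{29}} = \frac{12143}{\frac{1001813782}{519535}} = 12143 \cdot \frac{519535}{1001813782} = \frac{6308713505}{1001813782}$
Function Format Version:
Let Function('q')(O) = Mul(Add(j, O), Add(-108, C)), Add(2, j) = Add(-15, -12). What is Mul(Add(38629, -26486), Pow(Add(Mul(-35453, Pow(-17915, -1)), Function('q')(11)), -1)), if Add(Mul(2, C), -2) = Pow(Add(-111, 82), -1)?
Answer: Rational(6308713505, 1001813782) ≈ 6.2973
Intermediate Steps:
j = -29 (j = Add(-2, Add(-15, -12)) = Add(-2, -27) = -29)
C = Rational(57, 58) (C = Add(1, Mul(Rational(1, 2), Pow(Add(-111, 82), -1))) = Add(1, Mul(Rational(1, 2), Pow(-29, -1))) = Add(1, Mul(Rational(1, 2), Rational(-1, 29))) = Add(1, Rational(-1, 58)) = Rational(57, 58) ≈ 0.98276)
Function('q')(O) = Add(Rational(6207, 2), Mul(Rational(-6207, 58), O)) (Function('q')(O) = Mul(Add(-29, O), Add(-108, Rational(57, 58))) = Mul(Add(-29, O), Rational(-6207, 58)) = Add(Rational(6207, 2), Mul(Rational(-6207, 58), O)))
Mul(Add(38629, -26486), Pow(Add(Mul(-35453, Pow(-17915, -1)), Function('q')(11)), -1)) = Mul(Add(38629, -26486), Pow(Add(Mul(-35453, Pow(-17915, -1)), Add(Rational(6207, 2), Mul(Rational(-6207, 58), 11))), -1)) = Mul(12143, Pow(Add(Mul(-35453, Rational(-1, 17915)), Add(Rational(6207, 2), Rational(-68277, 58))), -1)) = Mul(12143, Pow(Add(Rational(35453, 17915), Rational(55863, 29)), -1)) = Mul(12143, Pow(Rational(1001813782, 519535), -1)) = Mul(12143, Rational(519535, 1001813782)) = Rational(6308713505, 1001813782)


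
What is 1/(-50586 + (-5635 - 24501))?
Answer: -1/80722 ≈ -1.2388e-5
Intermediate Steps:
1/(-50586 + (-5635 - 24501)) = 1/(-50586 - 30136) = 1/(-80722) = -1/80722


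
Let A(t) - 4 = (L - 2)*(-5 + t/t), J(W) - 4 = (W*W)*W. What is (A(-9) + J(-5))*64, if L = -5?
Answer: -5696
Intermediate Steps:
J(W) = 4 + W³ (J(W) = 4 + (W*W)*W = 4 + W²*W = 4 + W³)
A(t) = 32 (A(t) = 4 + (-5 - 2)*(-5 + t/t) = 4 - 7*(-5 + 1) = 4 - 7*(-4) = 4 + 28 = 32)
(A(-9) + J(-5))*64 = (32 + (4 + (-5)³))*64 = (32 + (4 - 125))*64 = (32 - 121)*64 = -89*64 = -5696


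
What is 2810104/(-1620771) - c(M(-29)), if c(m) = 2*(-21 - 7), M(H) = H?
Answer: 87953072/1620771 ≈ 54.266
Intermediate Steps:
c(m) = -56 (c(m) = 2*(-28) = -56)
2810104/(-1620771) - c(M(-29)) = 2810104/(-1620771) - 1*(-56) = 2810104*(-1/1620771) + 56 = -2810104/1620771 + 56 = 87953072/1620771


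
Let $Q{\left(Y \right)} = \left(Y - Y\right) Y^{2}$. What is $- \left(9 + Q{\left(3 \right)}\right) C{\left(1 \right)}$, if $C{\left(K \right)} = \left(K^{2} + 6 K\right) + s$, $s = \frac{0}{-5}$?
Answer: $-63$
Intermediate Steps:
$s = 0$ ($s = 0 \left(- \frac{1}{5}\right) = 0$)
$C{\left(K \right)} = K^{2} + 6 K$ ($C{\left(K \right)} = \left(K^{2} + 6 K\right) + 0 = K^{2} + 6 K$)
$Q{\left(Y \right)} = 0$ ($Q{\left(Y \right)} = 0 Y^{2} = 0$)
$- \left(9 + Q{\left(3 \right)}\right) C{\left(1 \right)} = - \left(9 + 0\right) 1 \left(6 + 1\right) = - 9 \cdot 1 \cdot 7 = - 9 \cdot 7 = \left(-1\right) 63 = -63$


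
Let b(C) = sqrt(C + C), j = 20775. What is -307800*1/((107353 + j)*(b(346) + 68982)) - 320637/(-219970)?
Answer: 6108981776867994711/4191109657018444160 + 38475*sqrt(173)/38106193181056 ≈ 1.4576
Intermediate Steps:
b(C) = sqrt(2)*sqrt(C) (b(C) = sqrt(2*C) = sqrt(2)*sqrt(C))
-307800*1/((107353 + j)*(b(346) + 68982)) - 320637/(-219970) = -307800*1/((107353 + 20775)*(sqrt(2)*sqrt(346) + 68982)) - 320637/(-219970) = -307800*1/(128128*(2*sqrt(173) + 68982)) - 320637*(-1/219970) = -307800*1/(128128*(68982 + 2*sqrt(173))) + 320637/219970 = -307800/(8838525696 + 256256*sqrt(173)) + 320637/219970 = 320637/219970 - 307800/(8838525696 + 256256*sqrt(173))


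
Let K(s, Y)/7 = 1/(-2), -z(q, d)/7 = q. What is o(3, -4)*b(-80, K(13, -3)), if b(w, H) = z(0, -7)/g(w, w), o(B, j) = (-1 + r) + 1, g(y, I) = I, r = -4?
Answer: 0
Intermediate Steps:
z(q, d) = -7*q
K(s, Y) = -7/2 (K(s, Y) = 7/(-2) = 7*(-½) = -7/2)
o(B, j) = -4 (o(B, j) = (-1 - 4) + 1 = -5 + 1 = -4)
b(w, H) = 0 (b(w, H) = (-7*0)/w = 0/w = 0)
o(3, -4)*b(-80, K(13, -3)) = -4*0 = 0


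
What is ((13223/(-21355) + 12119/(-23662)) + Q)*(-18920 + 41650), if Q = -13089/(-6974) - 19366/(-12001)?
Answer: 10308225135897057984/192232902677717 ≈ 53624.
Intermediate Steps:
Q = 26558143/7608634 (Q = -13089*(-1/6974) - 19366*(-1/12001) = 13089/6974 + 19366/12001 = 26558143/7608634 ≈ 3.4905)
((13223/(-21355) + 12119/(-23662)) + Q)*(-18920 + 41650) = ((13223/(-21355) + 12119/(-23662)) + 26558143/7608634)*(-18920 + 41650) = ((13223*(-1/21355) + 12119*(-1/23662)) + 26558143/7608634)*22730 = ((-13223/21355 - 12119/23662) + 26558143/7608634)*22730 = (-571683871/505302010 + 26558143/7608634)*22730 = (2267537425406304/961164513388585)*22730 = 10308225135897057984/192232902677717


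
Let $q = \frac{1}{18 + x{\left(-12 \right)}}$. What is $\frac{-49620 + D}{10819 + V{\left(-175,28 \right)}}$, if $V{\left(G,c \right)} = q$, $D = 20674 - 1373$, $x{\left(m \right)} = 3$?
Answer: $- \frac{636699}{227200} \approx -2.8024$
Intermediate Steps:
$D = 19301$ ($D = 20674 - 1373 = 19301$)
$q = \frac{1}{21}$ ($q = \frac{1}{18 + 3} = \frac{1}{21} \approx 0.047619$)
$V{\left(G,c \right)} = \frac{1}{21}$
$\frac{-49620 + D}{10819 + V{\left(-175,28 \right)}} = \frac{-49620 + 19301}{10819 + \frac{1}{21}} = - \frac{30319}{\frac{227200}{21}} = \left(-30319\right) \frac{21}{227200} = - \frac{636699}{227200}$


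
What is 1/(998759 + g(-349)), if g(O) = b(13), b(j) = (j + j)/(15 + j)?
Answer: 14/13982639 ≈ 1.0012e-6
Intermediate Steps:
b(j) = 2*j/(15 + j) (b(j) = (2*j)/(15 + j) = 2*j/(15 + j))
g(O) = 13/14 (g(O) = 2*13/(15 + 13) = 2*13/28 = 2*13*(1/28) = 13/14)
1/(998759 + g(-349)) = 1/(998759 + 13/14) = 1/(13982639/14) = 14/13982639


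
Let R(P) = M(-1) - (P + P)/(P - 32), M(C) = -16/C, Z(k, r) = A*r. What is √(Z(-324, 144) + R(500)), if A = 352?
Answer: √77117534/39 ≈ 225.17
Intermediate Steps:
Z(k, r) = 352*r
R(P) = 16 - 2*P/(-32 + P) (R(P) = -16/(-1) - (P + P)/(P - 32) = -16*(-1) - 2*P/(-32 + P) = 16 - 2*P/(-32 + P))
√(Z(-324, 144) + R(500)) = √(352*144 + 2*(-256 + 7*500)/(-32 + 500)) = √(50688 + 2*(-256 + 3500)/468) = √(50688 + 2*(1/468)*3244) = √(50688 + 1622/117) = √(5932118/117) = √77117534/39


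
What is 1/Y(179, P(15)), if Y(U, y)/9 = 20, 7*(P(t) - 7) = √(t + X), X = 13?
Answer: 1/180 ≈ 0.0055556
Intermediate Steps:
P(t) = 7 + √(13 + t)/7 (P(t) = 7 + √(t + 13)/7 = 7 + √(13 + t)/7)
Y(U, y) = 180 (Y(U, y) = 9*20 = 180)
1/Y(179, P(15)) = 1/180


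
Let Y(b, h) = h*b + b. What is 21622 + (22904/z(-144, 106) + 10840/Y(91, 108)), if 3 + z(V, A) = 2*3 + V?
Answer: 30014418802/1398579 ≈ 21461.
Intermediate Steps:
z(V, A) = 3 + V (z(V, A) = -3 + (2*3 + V) = -3 + (6 + V) = 3 + V)
Y(b, h) = b + b*h (Y(b, h) = b*h + b = b + b*h)
21622 + (22904/z(-144, 106) + 10840/Y(91, 108)) = 21622 + (22904/(3 - 144) + 10840/((91*(1 + 108)))) = 21622 + (22904/(-141) + 10840/((91*109))) = 21622 + (22904*(-1/141) + 10840/9919) = 21622 + (-22904/141 + 10840*(1/9919)) = 21622 + (-22904/141 + 10840/9919) = 21622 - 225656336/1398579 = 30014418802/1398579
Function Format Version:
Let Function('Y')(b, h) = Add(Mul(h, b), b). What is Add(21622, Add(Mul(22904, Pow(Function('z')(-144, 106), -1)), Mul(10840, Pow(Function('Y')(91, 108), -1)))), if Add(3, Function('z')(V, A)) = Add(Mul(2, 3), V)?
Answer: Rational(30014418802, 1398579) ≈ 21461.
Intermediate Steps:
Function('z')(V, A) = Add(3, V) (Function('z')(V, A) = Add(-3, Add(Mul(2, 3), V)) = Add(-3, Add(6, V)) = Add(3, V))
Function('Y')(b, h) = Add(b, Mul(b, h)) (Function('Y')(b, h) = Add(Mul(b, h), b) = Add(b, Mul(b, h)))
Add(21622, Add(Mul(22904, Pow(Function('z')(-144, 106), -1)), Mul(10840, Pow(Function('Y')(91, 108), -1)))) = Add(21622, Add(Mul(22904, Pow(Add(3, -144), -1)), Mul(10840, Pow(Mul(91, Add(1, 108)), -1)))) = Add(21622, Add(Mul(22904, Pow(-141, -1)), Mul(10840, Pow(Mul(91, 109), -1)))) = Add(21622, Add(Mul(22904, Rational(-1, 141)), Mul(10840, Pow(9919, -1)))) = Add(21622, Add(Rational(-22904, 141), Mul(10840, Rational(1, 9919)))) = Add(21622, Add(Rational(-22904, 141), Rational(10840, 9919))) = Add(21622, Rational(-225656336, 1398579)) = Rational(30014418802, 1398579)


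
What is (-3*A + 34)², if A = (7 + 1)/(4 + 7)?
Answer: 122500/121 ≈ 1012.4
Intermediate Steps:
A = 8/11 ≈ 0.72727
(-3*A + 34)² = (-3*8/11 + 34)² = (-24/11 + 34)² = (350/11)² = 122500/121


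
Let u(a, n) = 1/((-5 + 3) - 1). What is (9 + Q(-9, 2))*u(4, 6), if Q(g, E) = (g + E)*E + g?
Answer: 14/3 ≈ 4.6667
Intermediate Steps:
Q(g, E) = g + E*(E + g) (Q(g, E) = (E + g)*E + g = E*(E + g) + g = g + E*(E + g))
u(a, n) = -⅓ (u(a, n) = 1/(-2 - 1) = 1/(-3) = -⅓)
(9 + Q(-9, 2))*u(4, 6) = (9 + (-9 + 2² + 2*(-9)))*(-⅓) = (9 + (-9 + 4 - 18))*(-⅓) = (9 - 23)*(-⅓) = -14*(-⅓) = 14/3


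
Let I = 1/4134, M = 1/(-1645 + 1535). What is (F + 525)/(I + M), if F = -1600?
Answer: 122211375/1006 ≈ 1.2148e+5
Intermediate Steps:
M = -1/110 (M = 1/(-110) = -1/110 ≈ -0.0090909)
I = 1/4134 ≈ 0.00024190
(F + 525)/(I + M) = (-1600 + 525)/(1/4134 - 1/110) = -1075/(-1006/113685) = -1075*(-113685/1006) = 122211375/1006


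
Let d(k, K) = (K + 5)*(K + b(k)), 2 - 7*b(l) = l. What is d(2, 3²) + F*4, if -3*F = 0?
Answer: 126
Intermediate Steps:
F = 0 (F = -⅓*0 = 0)
b(l) = 2/7 - l/7
d(k, K) = (5 + K)*(2/7 + K - k/7) (d(k, K) = (K + 5)*(K + (2/7 - k/7)) = (5 + K)*(2/7 + K - k/7))
d(2, 3²) + F*4 = (10/7 + (3²)² - 5/7*2 + (37/7)*3² - ⅐*3²*2) + 0*4 = (10/7 + 9² - 10/7 + (37/7)*9 - ⅐*9*2) + 0 = (10/7 + 81 - 10/7 + 333/7 - 18/7) + 0 = 126 + 0 = 126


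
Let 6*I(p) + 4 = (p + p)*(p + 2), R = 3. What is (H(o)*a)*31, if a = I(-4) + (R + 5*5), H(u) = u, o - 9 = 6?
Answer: 13950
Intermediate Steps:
o = 15 (o = 9 + 6 = 15)
I(p) = -⅔ + p*(2 + p)/3 (I(p) = -⅔ + ((p + p)*(p + 2))/6 = -⅔ + ((2*p)*(2 + p))/6 = -⅔ + (2*p*(2 + p))/6 = -⅔ + p*(2 + p)/3)
a = 30 (a = (-⅔ + (⅓)*(-4)² + (⅔)*(-4)) + (3 + 5*5) = (-⅔ + (⅓)*16 - 8/3) + (3 + 25) = (-⅔ + 16/3 - 8/3) + 28 = 2 + 28 = 30)
(H(o)*a)*31 = (15*30)*31 = 450*31 = 13950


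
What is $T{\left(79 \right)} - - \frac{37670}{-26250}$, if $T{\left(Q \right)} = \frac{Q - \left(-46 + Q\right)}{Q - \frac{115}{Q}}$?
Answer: $- \frac{2256232}{2680125} \approx -0.84184$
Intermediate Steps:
$T{\left(Q \right)} = \frac{46}{Q - \frac{115}{Q}}$
$T{\left(79 \right)} - - \frac{37670}{-26250} = 46 \cdot 79 \frac{1}{-115 + 79^{2}} - - \frac{37670}{-26250} = 46 \cdot 79 \frac{1}{-115 + 6241} - \left(-37670\right) \left(- \frac{1}{26250}\right) = 46 \cdot 79 \cdot \frac{1}{6126} - \frac{3767}{2625} = \frac{1817}{3063} - \frac{3767}{2625} = - \frac{2256232}{2680125}$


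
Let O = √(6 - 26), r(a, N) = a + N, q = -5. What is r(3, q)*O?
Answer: -4*I*√5 ≈ -8.9443*I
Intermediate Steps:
r(a, N) = N + a
O = 2*I*√5 (O = √(-20) = 2*I*√5 ≈ 4.4721*I)
r(3, q)*O = (-5 + 3)*(2*I*√5) = -4*I*√5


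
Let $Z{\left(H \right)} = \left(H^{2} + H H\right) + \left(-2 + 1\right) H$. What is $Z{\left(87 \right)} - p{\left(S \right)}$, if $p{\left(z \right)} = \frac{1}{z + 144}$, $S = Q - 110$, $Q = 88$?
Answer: $\frac{1836221}{122} \approx 15051.0$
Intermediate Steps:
$S = -22$ ($S = 88 - 110 = -22$)
$Z{\left(H \right)} = - H + 2 H^{2}$ ($Z{\left(H \right)} = \left(H^{2} + H^{2}\right) - H = 2 H^{2} - H = - H + 2 H^{2}$)
$p{\left(z \right)} = \frac{1}{144 + z}$
$Z{\left(87 \right)} - p{\left(S \right)} = 87 \left(-1 + 2 \cdot 87\right) - \frac{1}{144 - 22} = 87 \left(-1 + 174\right) - \frac{1}{122} = 87 \cdot 173 - \frac{1}{122} = 15051 - \frac{1}{122} = \frac{1836221}{122}$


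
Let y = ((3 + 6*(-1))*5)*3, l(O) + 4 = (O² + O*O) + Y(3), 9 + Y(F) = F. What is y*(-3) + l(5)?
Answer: 175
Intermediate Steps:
Y(F) = -9 + F
l(O) = -10 + 2*O² (l(O) = -4 + ((O² + O*O) + (-9 + 3)) = -4 + ((O² + O²) - 6) = -4 + (2*O² - 6) = -4 + (-6 + 2*O²) = -10 + 2*O²)
y = -45 (y = ((3 - 6)*5)*3 = -3*5*3 = -15*3 = -45)
y*(-3) + l(5) = -45*(-3) + (-10 + 2*5²) = 135 + (-10 + 2*25) = 135 + (-10 + 50) = 135 + 40 = 175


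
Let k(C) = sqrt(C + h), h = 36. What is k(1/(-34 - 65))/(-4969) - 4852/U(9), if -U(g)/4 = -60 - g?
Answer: -1213/69 - sqrt(39193)/163977 ≈ -17.581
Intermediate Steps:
U(g) = 240 + 4*g (U(g) = -4*(-60 - g) = 240 + 4*g)
k(C) = sqrt(36 + C) (k(C) = sqrt(C + 36) = sqrt(36 + C))
k(1/(-34 - 65))/(-4969) - 4852/U(9) = sqrt(36 + 1/(-34 - 65))/(-4969) - 4852/(240 + 4*9) = sqrt(36 + 1/(-99))*(-1/4969) - 4852/(240 + 36) = sqrt(36 - 1/99)*(-1/4969) - 4852/276 = sqrt(3563/99)*(-1/4969) - 4852*1/276 = (sqrt(39193)/33)*(-1/4969) - 1213/69 = -sqrt(39193)/163977 - 1213/69 = -1213/69 - sqrt(39193)/163977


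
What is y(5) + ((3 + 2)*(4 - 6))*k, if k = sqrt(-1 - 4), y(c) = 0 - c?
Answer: -5 - 10*I*sqrt(5) ≈ -5.0 - 22.361*I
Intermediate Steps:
y(c) = -c
k = I*sqrt(5) (k = sqrt(-5) = I*sqrt(5) ≈ 2.2361*I)
y(5) + ((3 + 2)*(4 - 6))*k = -1*5 + ((3 + 2)*(4 - 6))*(I*sqrt(5)) = -5 + (5*(-2))*(I*sqrt(5)) = -5 - 10*I*sqrt(5)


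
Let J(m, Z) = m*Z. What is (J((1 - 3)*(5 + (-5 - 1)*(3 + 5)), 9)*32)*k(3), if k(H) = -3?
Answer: -74304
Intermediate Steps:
J(m, Z) = Z*m
(J((1 - 3)*(5 + (-5 - 1)*(3 + 5)), 9)*32)*k(3) = ((9*((1 - 3)*(5 + (-5 - 1)*(3 + 5))))*32)*(-3) = ((9*(-2*(5 - 6*8)))*32)*(-3) = ((9*(-2*(5 - 48)))*32)*(-3) = ((9*(-2*(-43)))*32)*(-3) = ((9*86)*32)*(-3) = (774*32)*(-3) = 24768*(-3) = -74304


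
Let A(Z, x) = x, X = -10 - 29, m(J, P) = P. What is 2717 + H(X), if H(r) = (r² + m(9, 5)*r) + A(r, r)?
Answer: 4004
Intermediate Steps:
X = -39
H(r) = r² + 6*r (H(r) = (r² + 5*r) + r = r² + 6*r)
2717 + H(X) = 2717 - 39*(6 - 39) = 2717 - 39*(-33) = 2717 + 1287 = 4004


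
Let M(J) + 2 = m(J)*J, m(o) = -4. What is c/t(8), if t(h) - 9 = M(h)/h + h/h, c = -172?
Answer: -688/23 ≈ -29.913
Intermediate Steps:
M(J) = -2 - 4*J
t(h) = 10 + (-2 - 4*h)/h (t(h) = 9 + ((-2 - 4*h)/h + h/h) = 9 + ((-2 - 4*h)/h + 1) = 9 + (1 + (-2 - 4*h)/h) = 10 + (-2 - 4*h)/h)
c/t(8) = -172/(6 - 2/8) = -172/(6 - 2*⅛) = -172/(6 - ¼) = -172/23/4 = -172*4/23 = -688/23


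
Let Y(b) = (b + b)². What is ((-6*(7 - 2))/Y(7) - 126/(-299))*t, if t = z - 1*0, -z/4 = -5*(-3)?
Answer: -235890/14651 ≈ -16.101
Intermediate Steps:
z = -60 (z = -(-20)*(-3) = -4*15 = -60)
Y(b) = 4*b² (Y(b) = (2*b)² = 4*b²)
t = -60 (t = -60 - 1*0 = -60 + 0 = -60)
((-6*(7 - 2))/Y(7) - 126/(-299))*t = ((-6*(7 - 2))/((4*7²)) - 126/(-299))*(-60) = ((-6*5)/((4*49)) - 126*(-1/299))*(-60) = (-30/196 + 126/299)*(-60) = (-30*1/196 + 126/299)*(-60) = (-15/98 + 126/299)*(-60) = (7863/29302)*(-60) = -235890/14651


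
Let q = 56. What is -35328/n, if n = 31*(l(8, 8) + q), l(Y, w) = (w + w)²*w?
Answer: -4416/8153 ≈ -0.54164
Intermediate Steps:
l(Y, w) = 4*w³ (l(Y, w) = (2*w)²*w = (4*w²)*w = 4*w³)
n = 65224 (n = 31*(4*8³ + 56) = 31*(4*512 + 56) = 31*(2048 + 56) = 31*2104 = 65224)
-35328/n = -35328/65224 = -35328*1/65224 = -4416/8153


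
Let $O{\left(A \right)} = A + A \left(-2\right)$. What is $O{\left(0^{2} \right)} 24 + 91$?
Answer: $91$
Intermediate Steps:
$O{\left(A \right)} = - A$ ($O{\left(A \right)} = A - 2 A = - A$)
$O{\left(0^{2} \right)} 24 + 91 = - 0^{2} \cdot 24 + 91 = \left(-1\right) 0 \cdot 24 + 91 = 0 \cdot 24 + 91 = 0 + 91 = 91$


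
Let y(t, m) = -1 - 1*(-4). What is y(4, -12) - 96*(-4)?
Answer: 387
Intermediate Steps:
y(t, m) = 3 (y(t, m) = -1 + 4 = 3)
y(4, -12) - 96*(-4) = 3 - 96*(-4) = 3 + 384 = 387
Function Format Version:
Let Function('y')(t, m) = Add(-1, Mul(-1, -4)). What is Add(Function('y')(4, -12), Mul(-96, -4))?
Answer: 387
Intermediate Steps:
Function('y')(t, m) = 3 (Function('y')(t, m) = Add(-1, 4) = 3)
Add(Function('y')(4, -12), Mul(-96, -4)) = Add(3, Mul(-96, -4)) = Add(3, 384) = 387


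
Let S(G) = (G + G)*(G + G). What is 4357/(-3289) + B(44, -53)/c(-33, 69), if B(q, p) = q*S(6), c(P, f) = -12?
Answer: -1740949/3289 ≈ -529.32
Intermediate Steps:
S(G) = 4*G² (S(G) = (2*G)*(2*G) = 4*G²)
B(q, p) = 144*q (B(q, p) = q*(4*6²) = q*(4*36) = q*144 = 144*q)
4357/(-3289) + B(44, -53)/c(-33, 69) = 4357/(-3289) + (144*44)/(-12) = 4357*(-1/3289) + 6336*(-1/12) = -4357/3289 - 528 = -1740949/3289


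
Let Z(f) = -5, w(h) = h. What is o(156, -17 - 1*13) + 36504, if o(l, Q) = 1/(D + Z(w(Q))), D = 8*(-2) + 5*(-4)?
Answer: 1496663/41 ≈ 36504.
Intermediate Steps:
D = -36 (D = -16 - 20 = -36)
o(l, Q) = -1/41 (o(l, Q) = 1/(-36 - 5) = 1/(-41) = -1/41)
o(156, -17 - 1*13) + 36504 = -1/41 + 36504 = 1496663/41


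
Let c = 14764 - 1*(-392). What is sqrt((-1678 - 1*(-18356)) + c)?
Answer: sqrt(31834) ≈ 178.42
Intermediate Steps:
c = 15156 (c = 14764 + 392 = 15156)
sqrt((-1678 - 1*(-18356)) + c) = sqrt((-1678 - 1*(-18356)) + 15156) = sqrt((-1678 + 18356) + 15156) = sqrt(16678 + 15156) = sqrt(31834)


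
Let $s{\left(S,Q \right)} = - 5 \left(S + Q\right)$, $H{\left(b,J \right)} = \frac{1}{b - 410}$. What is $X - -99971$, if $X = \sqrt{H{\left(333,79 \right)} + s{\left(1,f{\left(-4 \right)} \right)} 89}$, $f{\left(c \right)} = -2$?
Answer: $99971 + \frac{2 \sqrt{659582}}{77} \approx 99992.0$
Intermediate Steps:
$H{\left(b,J \right)} = \frac{1}{-410 + b}$
$s{\left(S,Q \right)} = - 5 Q - 5 S$ ($s{\left(S,Q \right)} = - 5 \left(Q + S\right) = - 5 Q - 5 S$)
$X = \frac{2 \sqrt{659582}}{77}$ ($X = \sqrt{\frac{1}{-410 + 333} + \left(\left(-5\right) \left(-2\right) - 5\right) 89} = \sqrt{\frac{1}{-77} + \left(10 - 5\right) 89} = \sqrt{- \frac{1}{77} + 5 \cdot 89} = \sqrt{- \frac{1}{77} + 445} = \sqrt{\frac{34264}{77}} = \frac{2 \sqrt{659582}}{77} \approx 21.095$)
$X - -99971 = \frac{2 \sqrt{659582}}{77} - -99971 = \frac{2 \sqrt{659582}}{77} + 99971 = 99971 + \frac{2 \sqrt{659582}}{77}$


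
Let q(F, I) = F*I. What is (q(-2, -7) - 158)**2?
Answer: 20736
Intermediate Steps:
(q(-2, -7) - 158)**2 = (-2*(-7) - 158)**2 = (14 - 158)**2 = (-144)**2 = 20736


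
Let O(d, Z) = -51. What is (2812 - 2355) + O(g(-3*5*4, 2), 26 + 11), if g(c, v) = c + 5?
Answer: 406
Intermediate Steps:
g(c, v) = 5 + c
(2812 - 2355) + O(g(-3*5*4, 2), 26 + 11) = (2812 - 2355) - 51 = 457 - 51 = 406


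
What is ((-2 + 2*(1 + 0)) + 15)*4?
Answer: 60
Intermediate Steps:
((-2 + 2*(1 + 0)) + 15)*4 = ((-2 + 2*1) + 15)*4 = ((-2 + 2) + 15)*4 = (0 + 15)*4 = 15*4 = 60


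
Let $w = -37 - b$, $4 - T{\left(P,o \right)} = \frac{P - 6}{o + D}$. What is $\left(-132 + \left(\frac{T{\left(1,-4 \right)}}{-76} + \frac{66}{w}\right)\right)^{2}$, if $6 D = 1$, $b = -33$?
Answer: $\frac{4213308100}{190969} \approx 22063.0$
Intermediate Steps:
$D = \frac{1}{6}$ ($D = \frac{1}{6} \cdot 1 = \frac{1}{6} \approx 0.16667$)
$T{\left(P,o \right)} = 4 - \frac{-6 + P}{\frac{1}{6} + o}$ ($T{\left(P,o \right)} = 4 - \frac{P - 6}{o + \frac{1}{6}} = 4 - \frac{-6 + P}{\frac{1}{6} + o}$)
$w = -4$ ($w = -37 - -33 = -37 + 33 = -4$)
$\left(-132 + \left(\frac{T{\left(1,-4 \right)}}{-76} + \frac{66}{w}\right)\right)^{2} = \left(-132 + \left(\frac{2 \frac{1}{1 + 6 \left(-4\right)} \left(20 - 3 + 12 \left(-4\right)\right)}{-76} + \frac{66}{-4}\right)\right)^{2} = \left(-132 + \left(\frac{2 \left(20 - 3 - 48\right)}{1 - 24} \left(- \frac{1}{76}\right) + 66 \left(- \frac{1}{4}\right)\right)\right)^{2} = \left(-132 - \left(\frac{33}{2} - 2 \frac{1}{-23} \left(-31\right) \left(- \frac{1}{76}\right)\right)\right)^{2} = \left(-132 - \left(\frac{33}{2} - 2 \left(- \frac{1}{23}\right) \left(-31\right) \left(- \frac{1}{76}\right)\right)\right)^{2} = \left(-132 + \left(\frac{62}{23} \left(- \frac{1}{76}\right) - \frac{33}{2}\right)\right)^{2} = \left(-132 - \frac{7226}{437}\right)^{2} = \left(- \frac{64910}{437}\right)^{2} = \frac{4213308100}{190969}$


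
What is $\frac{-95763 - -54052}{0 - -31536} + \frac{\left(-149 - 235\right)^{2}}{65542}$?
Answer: $\frac{958175027}{1033466256} \approx 0.92715$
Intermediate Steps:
$\frac{-95763 - -54052}{0 - -31536} + \frac{\left(-149 - 235\right)^{2}}{65542} = \frac{-95763 + 54052}{0 + 31536} + \left(-384\right)^{2} \cdot \frac{1}{65542} = - \frac{41711}{31536} + 147456 \cdot \frac{1}{65542} = \left(-41711\right) \frac{1}{31536} + \frac{73728}{32771} = - \frac{41711}{31536} + \frac{73728}{32771} = \frac{958175027}{1033466256}$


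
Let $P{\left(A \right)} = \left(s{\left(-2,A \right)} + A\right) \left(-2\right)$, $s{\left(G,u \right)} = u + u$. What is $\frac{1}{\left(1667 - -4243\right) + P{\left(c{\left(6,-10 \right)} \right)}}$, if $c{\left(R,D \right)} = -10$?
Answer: $\frac{1}{5970} \approx 0.0001675$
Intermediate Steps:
$s{\left(G,u \right)} = 2 u$
$P{\left(A \right)} = - 6 A$ ($P{\left(A \right)} = \left(2 A + A\right) \left(-2\right) = 3 A \left(-2\right) = - 6 A$)
$\frac{1}{\left(1667 - -4243\right) + P{\left(c{\left(6,-10 \right)} \right)}} = \frac{1}{\left(1667 - -4243\right) - -60} = \frac{1}{\left(1667 + 4243\right) + 60} = \frac{1}{5910 + 60} = \frac{1}{5970}$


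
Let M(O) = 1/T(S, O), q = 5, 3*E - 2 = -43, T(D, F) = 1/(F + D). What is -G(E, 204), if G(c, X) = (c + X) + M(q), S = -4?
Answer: -574/3 ≈ -191.33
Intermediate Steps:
T(D, F) = 1/(D + F)
E = -41/3 (E = ⅔ + (⅓)*(-43) = ⅔ - 43/3 = -41/3 ≈ -13.667)
M(O) = -4 + O (M(O) = 1/(1/(-4 + O)) = -4 + O)
G(c, X) = 1 + X + c (G(c, X) = (c + X) + (-4 + 5) = (X + c) + 1 = 1 + X + c)
-G(E, 204) = -(1 + 204 - 41/3) = -1*574/3 = -574/3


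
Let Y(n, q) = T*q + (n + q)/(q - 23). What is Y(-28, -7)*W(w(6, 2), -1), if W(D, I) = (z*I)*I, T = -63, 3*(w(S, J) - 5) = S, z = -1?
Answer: -2653/6 ≈ -442.17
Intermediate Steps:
w(S, J) = 5 + S/3
Y(n, q) = -63*q + (n + q)/(-23 + q) (Y(n, q) = -63*q + (n + q)/(q - 23) = -63*q + (n + q)/(-23 + q))
W(D, I) = -I² (W(D, I) = (-I)*I = -I²)
Y(-28, -7)*W(w(6, 2), -1) = ((-28 - 63*(-7)² + 1450*(-7))/(-23 - 7))*(-1*(-1)²) = ((-28 - 63*49 - 10150)/(-30))*(-1*1) = -(-28 - 3087 - 10150)/30*(-1) = -1/30*(-13265)*(-1) = (2653/6)*(-1) = -2653/6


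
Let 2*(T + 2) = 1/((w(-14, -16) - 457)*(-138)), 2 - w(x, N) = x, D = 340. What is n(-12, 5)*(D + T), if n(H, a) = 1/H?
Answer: -41140009/1460592 ≈ -28.167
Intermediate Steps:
w(x, N) = 2 - x
T = -243431/121716 (T = -2 + (1/(((2 - 1*(-14)) - 457)*(-138)))/2 = -2 + (-1/138/((2 + 14) - 457))/2 = -2 + (-1/138/(16 - 457))/2 = -2 + (-1/138/(-441))/2 = -2 + (-1/441*(-1/138))/2 = -2 + (½)*(1/60858) = -2 + 1/121716 = -243431/121716 ≈ -2.0000)
n(-12, 5)*(D + T) = (340 - 243431/121716)/(-12) = -1/12*41140009/121716 = -41140009/1460592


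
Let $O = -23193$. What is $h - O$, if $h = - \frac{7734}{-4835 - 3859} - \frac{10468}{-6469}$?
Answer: $\frac{217424970806}{9373581} \approx 23196.0$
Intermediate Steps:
$h = \frac{23506673}{9373581}$ ($h = - \frac{7734}{-8694} - - \frac{10468}{6469} = \left(-7734\right) \left(- \frac{1}{8694}\right) + \frac{10468}{6469} = \frac{1289}{1449} + \frac{10468}{6469} = \frac{23506673}{9373581} \approx 2.5078$)
$h - O = \frac{23506673}{9373581} - -23193 = \frac{23506673}{9373581} + 23193 = \frac{217424970806}{9373581}$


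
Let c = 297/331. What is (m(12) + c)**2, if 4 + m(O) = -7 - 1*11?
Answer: 48790225/109561 ≈ 445.32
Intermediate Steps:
m(O) = -22 (m(O) = -4 + (-7 - 1*11) = -4 + (-7 - 11) = -4 - 18 = -22)
c = 297/331 (c = 297*(1/331) = 297/331 ≈ 0.89728)
(m(12) + c)**2 = (-22 + 297/331)**2 = (-6985/331)**2 = 48790225/109561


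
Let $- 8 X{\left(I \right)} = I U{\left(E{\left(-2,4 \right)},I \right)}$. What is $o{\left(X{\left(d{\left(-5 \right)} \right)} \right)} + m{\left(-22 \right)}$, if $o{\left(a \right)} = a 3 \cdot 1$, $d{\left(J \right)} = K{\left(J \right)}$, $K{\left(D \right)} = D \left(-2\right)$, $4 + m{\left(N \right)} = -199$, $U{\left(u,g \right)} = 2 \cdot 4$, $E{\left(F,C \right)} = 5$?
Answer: $-233$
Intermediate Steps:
$U{\left(u,g \right)} = 8$
$m{\left(N \right)} = -203$ ($m{\left(N \right)} = -4 - 199 = -203$)
$K{\left(D \right)} = - 2 D$
$d{\left(J \right)} = - 2 J$
$X{\left(I \right)} = - I$ ($X{\left(I \right)} = - \frac{I 8}{8} = - \frac{8 I}{8} = - I$)
$o{\left(a \right)} = 3 a$ ($o{\left(a \right)} = 3 a 1 = 3 a$)
$o{\left(X{\left(d{\left(-5 \right)} \right)} \right)} + m{\left(-22 \right)} = 3 \left(- \left(-2\right) \left(-5\right)\right) - 203 = 3 \left(\left(-1\right) 10\right) - 203 = 3 \left(-10\right) - 203 = -30 - 203 = -233$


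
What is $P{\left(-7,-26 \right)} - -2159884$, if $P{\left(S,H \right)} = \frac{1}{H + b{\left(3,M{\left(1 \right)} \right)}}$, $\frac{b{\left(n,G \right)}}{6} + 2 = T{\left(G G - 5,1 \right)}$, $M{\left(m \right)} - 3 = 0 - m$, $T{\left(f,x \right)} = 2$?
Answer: $\frac{56156983}{26} \approx 2.1599 \cdot 10^{6}$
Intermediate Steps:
$M{\left(m \right)} = 3 - m$ ($M{\left(m \right)} = 3 + \left(0 - m\right) = 3 - m$)
$b{\left(n,G \right)} = 0$ ($b{\left(n,G \right)} = -12 + 6 \cdot 2 = -12 + 12 = 0$)
$P{\left(S,H \right)} = \frac{1}{H}$ ($P{\left(S,H \right)} = \frac{1}{H + 0} = \frac{1}{H}$)
$P{\left(-7,-26 \right)} - -2159884 = \frac{1}{-26} - -2159884 = - \frac{1}{26} + 2159884 = \frac{56156983}{26}$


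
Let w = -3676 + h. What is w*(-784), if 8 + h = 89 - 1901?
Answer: 4308864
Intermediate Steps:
h = -1820 (h = -8 + (89 - 1901) = -8 - 1812 = -1820)
w = -5496 (w = -3676 - 1820 = -5496)
w*(-784) = -5496*(-784) = 4308864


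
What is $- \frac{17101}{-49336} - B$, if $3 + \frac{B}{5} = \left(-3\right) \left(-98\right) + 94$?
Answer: $- \frac{13564957}{7048} \approx -1924.7$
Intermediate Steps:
$B = 1925$ ($B = -15 + 5 \left(\left(-3\right) \left(-98\right) + 94\right) = -15 + 5 \left(294 + 94\right) = -15 + 5 \cdot 388 = -15 + 1940 = 1925$)
$- \frac{17101}{-49336} - B = - \frac{17101}{-49336} - 1925 = \left(-17101\right) \left(- \frac{1}{49336}\right) - 1925 = \frac{2443}{7048} - 1925 = - \frac{13564957}{7048}$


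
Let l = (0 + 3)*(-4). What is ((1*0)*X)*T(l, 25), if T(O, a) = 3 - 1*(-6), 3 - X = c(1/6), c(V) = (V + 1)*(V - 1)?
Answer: 0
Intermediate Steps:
c(V) = (1 + V)*(-1 + V)
X = 143/36 (X = 3 - (-1 + (1/6)²) = 3 - (-1 + (⅙)²) = 3 - (-1 + 1/36) = 3 - 1*(-35/36) = 3 + 35/36 = 143/36 ≈ 3.9722)
l = -12 (l = 3*(-4) = -12)
T(O, a) = 9 (T(O, a) = 3 + 6 = 9)
((1*0)*X)*T(l, 25) = ((1*0)*(143/36))*9 = (0*(143/36))*9 = 0*9 = 0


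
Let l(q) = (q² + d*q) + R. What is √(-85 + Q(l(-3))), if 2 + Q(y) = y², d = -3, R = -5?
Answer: √82 ≈ 9.0554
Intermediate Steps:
l(q) = -5 + q² - 3*q (l(q) = (q² - 3*q) - 5 = -5 + q² - 3*q)
Q(y) = -2 + y²
√(-85 + Q(l(-3))) = √(-85 + (-2 + (-5 + (-3)² - 3*(-3))²)) = √(-85 + (-2 + (-5 + 9 + 9)²)) = √(-85 + (-2 + 13²)) = √(-85 + (-2 + 169)) = √(-85 + 167) = √82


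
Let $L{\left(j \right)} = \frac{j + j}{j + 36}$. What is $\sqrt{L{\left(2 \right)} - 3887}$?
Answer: $\frac{i \sqrt{1403169}}{19} \approx 62.345 i$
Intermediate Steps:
$L{\left(j \right)} = \frac{2 j}{36 + j}$
$\sqrt{L{\left(2 \right)} - 3887} = \sqrt{2 \cdot 2 \frac{1}{36 + 2} - 3887} = \sqrt{2 \cdot 2 \cdot \frac{1}{38} - 3887} = \sqrt{\frac{2}{19} - 3887} = \sqrt{- \frac{73851}{19}} = \frac{i \sqrt{1403169}}{19}$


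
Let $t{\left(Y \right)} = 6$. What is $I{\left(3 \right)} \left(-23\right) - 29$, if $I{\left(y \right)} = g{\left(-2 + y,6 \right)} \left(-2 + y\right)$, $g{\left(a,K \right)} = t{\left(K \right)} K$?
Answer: $-857$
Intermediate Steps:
$g{\left(a,K \right)} = 6 K$
$I{\left(y \right)} = -72 + 36 y$ ($I{\left(y \right)} = 6 \cdot 6 \left(-2 + y\right) = 36 \left(-2 + y\right) = -72 + 36 y$)
$I{\left(3 \right)} \left(-23\right) - 29 = \left(-72 + 36 \cdot 3\right) \left(-23\right) - 29 = \left(-72 + 108\right) \left(-23\right) - 29 = 36 \left(-23\right) - 29 = -828 - 29 = -857$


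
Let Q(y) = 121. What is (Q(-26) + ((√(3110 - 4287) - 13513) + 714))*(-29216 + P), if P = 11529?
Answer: 224235786 - 17687*I*√1177 ≈ 2.2424e+8 - 6.068e+5*I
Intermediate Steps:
(Q(-26) + ((√(3110 - 4287) - 13513) + 714))*(-29216 + P) = (121 + ((√(3110 - 4287) - 13513) + 714))*(-29216 + 11529) = (121 + ((√(-1177) - 13513) + 714))*(-17687) = (121 + ((I*√1177 - 13513) + 714))*(-17687) = (121 + ((-13513 + I*√1177) + 714))*(-17687) = (121 + (-12799 + I*√1177))*(-17687) = (-12678 + I*√1177)*(-17687) = 224235786 - 17687*I*√1177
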